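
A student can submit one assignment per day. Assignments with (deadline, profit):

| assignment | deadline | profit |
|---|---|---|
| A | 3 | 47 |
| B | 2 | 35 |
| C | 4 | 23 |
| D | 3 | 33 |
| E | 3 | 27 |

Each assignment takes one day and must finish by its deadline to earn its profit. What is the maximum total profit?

138

Take jobs in profit order; each goes to the latest open slot no later than its deadline.
By profit: A(d3,47), B(d2,35), D(d3,33), E(d3,27), C(d4,23)
A→slot 3; B→slot 2; D→slot 1; E skipped; C→slot 4.
Profit = 33 + 35 + 47 + 23 = 138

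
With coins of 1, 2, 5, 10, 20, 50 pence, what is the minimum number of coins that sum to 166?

Greedy: take as many of the largest coin as possible, then repeat with the remainder.
166 = 3×50 + 1×10 + 1×5 + 1×1
Total coins = 3 + 1 + 1 + 1 = 6

6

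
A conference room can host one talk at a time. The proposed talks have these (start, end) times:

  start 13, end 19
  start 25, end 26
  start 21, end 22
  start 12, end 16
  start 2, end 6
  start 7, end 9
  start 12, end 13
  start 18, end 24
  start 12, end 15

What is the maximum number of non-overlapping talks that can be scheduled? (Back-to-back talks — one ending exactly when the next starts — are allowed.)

Greedy by earliest finish: after sorting by end time, pick each interval compatible with the last pick.
Sorted by end: (2,6)  (7,9)  (12,13)  (12,15)  (12,16)  (13,19)  (21,22)  (18,24)  (25,26)
take (2,6); take (7,9); take (12,13); take (13,19); take (21,22); skip (18,24); take (25,26).
Selected 6 talks.

6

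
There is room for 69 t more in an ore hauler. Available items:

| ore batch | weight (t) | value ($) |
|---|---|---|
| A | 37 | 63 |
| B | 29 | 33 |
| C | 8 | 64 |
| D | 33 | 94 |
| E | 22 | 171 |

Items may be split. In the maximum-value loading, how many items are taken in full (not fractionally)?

Ratios (sorted): C 8.00, E 7.77, D 2.85, A 1.70, B 1.14
take C (8 @ 64); take E (22 @ 171); take D (33 @ 94); take 6/37 of A → 10.22. Capacity used 69/69.
3 item(s) taken whole; one partial (take 6/37 of A).

3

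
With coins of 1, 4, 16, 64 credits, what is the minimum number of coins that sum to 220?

7

Greedy: take as many of the largest coin as possible, then repeat with the remainder.
220 − 3×64→28 − 1×16→12 − 3×4→0
Total coins = 3 + 1 + 3 = 7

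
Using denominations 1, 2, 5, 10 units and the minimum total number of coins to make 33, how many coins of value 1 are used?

33 = 3×10 + 1×2 + 1×1
Count of 1: 1

1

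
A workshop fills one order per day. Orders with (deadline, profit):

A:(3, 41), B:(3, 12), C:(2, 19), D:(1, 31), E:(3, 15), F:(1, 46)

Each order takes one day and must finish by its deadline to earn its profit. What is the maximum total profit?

106

Sort by profit descending; place each in the latest free slot ≤ its deadline.
Profit order: F=46 A=41 D=31 C=19 E=15 B=12
Assign: F→slot 1, A→slot 3, D skipped, C→slot 2, E skipped, B skipped.
Slots: [1:F] [2:C] [3:A]
Profit = 46 + 19 + 41 = 106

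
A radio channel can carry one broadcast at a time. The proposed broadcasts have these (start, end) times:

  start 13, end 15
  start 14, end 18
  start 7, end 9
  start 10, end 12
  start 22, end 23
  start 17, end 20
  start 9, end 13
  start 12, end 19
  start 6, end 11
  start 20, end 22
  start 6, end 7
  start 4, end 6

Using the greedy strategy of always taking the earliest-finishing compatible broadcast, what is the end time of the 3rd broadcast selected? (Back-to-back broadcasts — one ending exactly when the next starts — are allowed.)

Sorted by end: (4,6)  (6,7)  (7,9)  (6,11)  (10,12)  (9,13)  (13,15)  (14,18)  (12,19)  (17,20)  (20,22)  (22,23)
take (4,6); take (6,7); take (7,9); skip (6,11); take (10,12); take (13,15); take (17,20); take (20,22); take (22,23).
Selected: (4,6) (6,7) (7,9) (10,12) (13,15) (17,20) (20,22) (22,23)

9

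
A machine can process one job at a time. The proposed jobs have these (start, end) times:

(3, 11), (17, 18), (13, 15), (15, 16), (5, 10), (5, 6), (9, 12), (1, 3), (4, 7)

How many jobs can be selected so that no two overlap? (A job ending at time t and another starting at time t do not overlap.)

Greedy by earliest finish: after sorting by end time, pick each interval compatible with the last pick.
By end time: (1,3), (5,6), (4,7), (5,10), (3,11), (9,12), (13,15), (15,16), (17,18).
Pick (1,3); next start ≥ 3 → (5,6); next start ≥ 6 → (9,12); next start ≥ 12 → (13,15); next start ≥ 15 → (15,16); next start ≥ 16 → (17,18).
Selected 6 jobs.

6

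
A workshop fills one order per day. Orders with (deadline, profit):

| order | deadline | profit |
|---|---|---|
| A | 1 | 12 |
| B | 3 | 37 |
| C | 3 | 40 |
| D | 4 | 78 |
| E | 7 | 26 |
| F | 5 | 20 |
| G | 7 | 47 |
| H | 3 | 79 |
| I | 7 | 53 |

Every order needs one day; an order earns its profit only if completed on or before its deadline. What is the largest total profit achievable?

360

Take jobs in profit order; each goes to the latest open slot no later than its deadline.
Profit order: H=79 D=78 I=53 G=47 C=40 B=37 E=26 F=20 A=12
Assign: H→slot 3, D→slot 4, I→slot 7, G→slot 6, C→slot 2, B→slot 1, E→slot 5, F skipped, A skipped.
Slots: [1:B] [2:C] [3:H] [4:D] [5:E] [6:G] [7:I]
Profit = 37 + 40 + 79 + 78 + 26 + 47 + 53 = 360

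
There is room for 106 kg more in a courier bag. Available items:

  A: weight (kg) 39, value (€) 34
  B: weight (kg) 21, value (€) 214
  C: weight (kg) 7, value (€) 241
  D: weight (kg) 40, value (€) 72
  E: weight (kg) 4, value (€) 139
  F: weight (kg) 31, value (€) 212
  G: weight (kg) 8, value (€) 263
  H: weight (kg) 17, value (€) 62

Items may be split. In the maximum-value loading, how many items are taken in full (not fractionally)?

6

Sort by value per unit weight and fill in that order.
Ratios (sorted): E 34.75, C 34.43, G 32.88, B 10.19, F 6.84, H 3.65, D 1.80, A 0.87
take E (4 @ 139); take C (7 @ 241); take G (8 @ 263); take B (21 @ 214); take F (31 @ 212); take H (17 @ 62); take 18/40 of D → 32.40. Capacity used 106/106.
6 item(s) taken whole; one partial (take 18/40 of D).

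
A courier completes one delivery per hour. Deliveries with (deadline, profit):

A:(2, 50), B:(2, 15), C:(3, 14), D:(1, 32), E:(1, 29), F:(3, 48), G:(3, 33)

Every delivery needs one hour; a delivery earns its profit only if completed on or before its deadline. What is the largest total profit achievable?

Profit order: A=50 F=48 G=33 D=32 E=29 B=15 C=14
Assign: A→slot 2, F→slot 3, G→slot 1, D skipped, E skipped, B skipped, C skipped.
Slots: [1:G] [2:A] [3:F]
Profit = 33 + 50 + 48 = 131

131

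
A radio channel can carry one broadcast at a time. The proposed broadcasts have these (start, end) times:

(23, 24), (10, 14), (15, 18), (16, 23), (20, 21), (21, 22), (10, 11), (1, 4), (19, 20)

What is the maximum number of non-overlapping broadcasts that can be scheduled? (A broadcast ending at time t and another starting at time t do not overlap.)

By end time: (1,4), (10,11), (10,14), (15,18), (19,20), (20,21), (21,22), (16,23), (23,24).
Pick (1,4); next start ≥ 4 → (10,11); next start ≥ 11 → (15,18); next start ≥ 18 → (19,20); next start ≥ 20 → (20,21); next start ≥ 21 → (21,22); next start ≥ 22 → (23,24).
Selected 7 broadcasts.

7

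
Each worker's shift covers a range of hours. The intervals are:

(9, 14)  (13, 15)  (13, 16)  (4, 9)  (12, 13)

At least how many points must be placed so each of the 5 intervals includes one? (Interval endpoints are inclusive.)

Process intervals by earliest right end; each time one isn't hit yet, stab at its right endpoint.
By right end: [4,9]  [12,13]  [9,14]  [13,15]  [13,16]
[4,9] uncovered → point at 9; [12,13] uncovered → point at 13.
Points: 9, 13 (2 total).

2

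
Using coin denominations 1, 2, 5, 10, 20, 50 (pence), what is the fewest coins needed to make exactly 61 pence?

3

Greedy: take as many of the largest coin as possible, then repeat with the remainder.
61 − 1×50→11 − 1×10→1 − 1×1→0
Total coins = 1 + 1 + 1 = 3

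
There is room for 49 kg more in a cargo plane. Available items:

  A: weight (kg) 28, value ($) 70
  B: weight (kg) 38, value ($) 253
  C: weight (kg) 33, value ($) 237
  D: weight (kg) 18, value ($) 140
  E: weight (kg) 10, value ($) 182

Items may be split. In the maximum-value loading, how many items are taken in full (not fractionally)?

2

Ratios (sorted): E 18.20, D 7.78, C 7.18, B 6.66, A 2.50
take E (10 @ 182); take D (18 @ 140); take 21/33 of C → 150.82. Capacity used 49/49.
2 item(s) taken whole; one partial (take 21/33 of C).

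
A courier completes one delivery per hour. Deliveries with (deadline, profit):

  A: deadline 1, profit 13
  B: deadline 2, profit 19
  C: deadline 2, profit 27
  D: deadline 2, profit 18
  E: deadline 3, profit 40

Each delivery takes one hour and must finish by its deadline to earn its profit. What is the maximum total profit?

Profit order: E=40 C=27 B=19 D=18 A=13
Assign: E→slot 3, C→slot 2, B→slot 1, D skipped, A skipped.
Slots: [1:B] [2:C] [3:E]
Profit = 19 + 27 + 40 = 86

86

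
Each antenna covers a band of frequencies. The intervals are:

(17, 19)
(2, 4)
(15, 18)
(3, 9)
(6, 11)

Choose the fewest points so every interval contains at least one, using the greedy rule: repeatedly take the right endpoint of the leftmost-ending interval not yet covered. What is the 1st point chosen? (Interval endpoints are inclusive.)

4

Process intervals by earliest right end; each time one isn't hit yet, stab at its right endpoint.
By right end: [2,4]  [3,9]  [6,11]  [15,18]  [17,19]
[2,4] uncovered → point at 4; [6,11] uncovered → point at 11; [15,18] uncovered → point at 18.
Points: 4, 11, 18 (3 total).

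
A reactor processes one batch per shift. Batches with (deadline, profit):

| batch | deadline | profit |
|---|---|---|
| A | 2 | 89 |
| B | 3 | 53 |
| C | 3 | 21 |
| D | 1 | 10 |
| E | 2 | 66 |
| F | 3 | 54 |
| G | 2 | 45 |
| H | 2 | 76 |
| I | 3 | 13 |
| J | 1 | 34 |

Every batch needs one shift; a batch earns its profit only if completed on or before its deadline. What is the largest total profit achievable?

219

Take jobs in profit order; each goes to the latest open slot no later than its deadline.
Profit order: A=89 H=76 E=66 F=54 B=53 G=45 J=34 C=21 I=13 D=10
Assign: A→slot 2, H→slot 1, E skipped, F→slot 3, B skipped, G skipped, J skipped, C skipped, I skipped, D skipped.
Slots: [1:H] [2:A] [3:F]
Profit = 76 + 89 + 54 = 219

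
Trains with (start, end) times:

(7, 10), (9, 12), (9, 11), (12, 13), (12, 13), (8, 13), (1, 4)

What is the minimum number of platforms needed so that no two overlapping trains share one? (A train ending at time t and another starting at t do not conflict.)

Count concurrent intervals with a sweep; the peak is the room count.
Events (time:±→running): 1:+→1 4:-→0 7:+→1 8:+→2 9:+→3 9:+→4 … peak 4.

4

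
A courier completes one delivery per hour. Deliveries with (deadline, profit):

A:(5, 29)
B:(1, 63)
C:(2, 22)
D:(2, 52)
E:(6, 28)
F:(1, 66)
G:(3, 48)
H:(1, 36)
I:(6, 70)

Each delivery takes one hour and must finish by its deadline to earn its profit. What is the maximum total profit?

293

Profit order: I=70 F=66 B=63 D=52 G=48 H=36 A=29 E=28 C=22
Assign: I→slot 6, F→slot 1, B skipped, D→slot 2, G→slot 3, H skipped, A→slot 5, E→slot 4, C skipped.
Slots: [1:F] [2:D] [3:G] [4:E] [5:A] [6:I]
Profit = 66 + 52 + 48 + 28 + 29 + 70 = 293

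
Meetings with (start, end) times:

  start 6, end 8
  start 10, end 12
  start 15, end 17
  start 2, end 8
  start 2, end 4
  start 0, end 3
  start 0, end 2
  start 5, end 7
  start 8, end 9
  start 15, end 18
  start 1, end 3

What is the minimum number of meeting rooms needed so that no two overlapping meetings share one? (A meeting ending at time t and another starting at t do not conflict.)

Events (time:±→running): 0:+→1 0:+→2 1:+→3 2:-→2 2:+→3 2:+→4 … peak 4.

4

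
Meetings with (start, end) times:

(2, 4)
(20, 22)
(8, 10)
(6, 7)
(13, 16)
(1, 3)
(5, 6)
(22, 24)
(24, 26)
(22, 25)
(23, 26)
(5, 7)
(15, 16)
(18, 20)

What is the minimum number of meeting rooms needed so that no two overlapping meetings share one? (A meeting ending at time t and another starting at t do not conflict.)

starts: [1, 2, 5, 5, 6, 8, 13, 15, 18, 20, 22, 22, 23, 24]
ends:   [3, 4, 6, 7, 7, 10, 16, 16, 20, 22, 24, 25, 26, 26]
s1→1 s2→2 e3→1 e4→0 s5→1 s5→2 e6→1 s6→2 e7→1 e7→0 s8→1 e10→0 s13→1 s15→2 e16→1 e16→0 s18→1 e20→0 s20→1 e22→0 s22→1 s22→2 s23→3  — peak 3.

3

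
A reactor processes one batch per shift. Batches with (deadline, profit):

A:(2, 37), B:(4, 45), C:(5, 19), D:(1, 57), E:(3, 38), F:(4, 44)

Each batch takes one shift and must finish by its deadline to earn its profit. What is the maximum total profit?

203

Take jobs in profit order; each goes to the latest open slot no later than its deadline.
By profit: D(d1,57), B(d4,45), F(d4,44), E(d3,38), A(d2,37), C(d5,19)
D→slot 1; B→slot 4; F→slot 3; E→slot 2; A skipped; C→slot 5.
Profit = 57 + 38 + 44 + 45 + 19 = 203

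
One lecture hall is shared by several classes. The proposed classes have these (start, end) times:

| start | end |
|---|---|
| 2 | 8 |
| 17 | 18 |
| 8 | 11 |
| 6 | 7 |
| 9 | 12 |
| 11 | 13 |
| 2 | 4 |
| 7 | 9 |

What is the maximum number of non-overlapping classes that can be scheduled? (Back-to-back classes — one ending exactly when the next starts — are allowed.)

5

By end time: (2,4), (6,7), (2,8), (7,9), (8,11), (9,12), (11,13), (17,18).
Pick (2,4); next start ≥ 4 → (6,7); next start ≥ 7 → (7,9); next start ≥ 9 → (9,12); next start ≥ 12 → (17,18).
Selected 5 classes.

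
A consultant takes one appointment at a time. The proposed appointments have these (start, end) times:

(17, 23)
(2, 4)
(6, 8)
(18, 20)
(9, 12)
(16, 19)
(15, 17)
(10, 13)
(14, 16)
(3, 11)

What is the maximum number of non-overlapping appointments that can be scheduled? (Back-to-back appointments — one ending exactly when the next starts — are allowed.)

Order by finish time; keep every interval that doesn't clash with the previous kept one.
Sorted by end: (2,4)  (6,8)  (3,11)  (9,12)  (10,13)  (14,16)  (15,17)  (16,19)  (18,20)  (17,23)
take (2,4); take (6,8); take (9,12); take (14,16); skip (15,17); take (16,19); skip (17,23).
Selected 5 appointments.

5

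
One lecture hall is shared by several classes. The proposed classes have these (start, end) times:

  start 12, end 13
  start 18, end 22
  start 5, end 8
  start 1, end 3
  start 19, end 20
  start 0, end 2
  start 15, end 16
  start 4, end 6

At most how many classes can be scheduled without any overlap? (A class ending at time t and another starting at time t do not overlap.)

5

By end time: (0,2), (1,3), (4,6), (5,8), (12,13), (15,16), (19,20), (18,22).
Pick (0,2); next start ≥ 2 → (4,6); next start ≥ 6 → (12,13); next start ≥ 13 → (15,16); next start ≥ 16 → (19,20).
Selected 5 classes.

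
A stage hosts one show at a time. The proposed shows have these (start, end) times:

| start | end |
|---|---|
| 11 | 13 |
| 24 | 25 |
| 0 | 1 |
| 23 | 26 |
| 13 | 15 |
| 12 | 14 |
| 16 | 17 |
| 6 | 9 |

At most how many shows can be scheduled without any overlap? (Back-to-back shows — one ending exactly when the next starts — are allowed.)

6

Sorted by end: (0,1)  (6,9)  (11,13)  (12,14)  (13,15)  (16,17)  (24,25)  (23,26)
take (0,1); take (6,9); take (11,13); take (13,15); take (16,17); take (24,25); skip (23,26).
Selected 6 shows.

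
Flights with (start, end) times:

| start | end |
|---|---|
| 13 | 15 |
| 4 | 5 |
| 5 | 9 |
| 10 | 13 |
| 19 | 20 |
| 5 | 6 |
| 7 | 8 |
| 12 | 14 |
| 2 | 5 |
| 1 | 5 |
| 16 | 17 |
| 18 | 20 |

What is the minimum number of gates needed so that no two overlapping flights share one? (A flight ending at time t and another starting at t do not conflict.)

3

starts: [1, 2, 4, 5, 5, 7, 10, 12, 13, 16, 18, 19]
ends:   [5, 5, 5, 6, 8, 9, 13, 14, 15, 17, 20, 20]
s1→1 s2→2 s4→3  — peak 3.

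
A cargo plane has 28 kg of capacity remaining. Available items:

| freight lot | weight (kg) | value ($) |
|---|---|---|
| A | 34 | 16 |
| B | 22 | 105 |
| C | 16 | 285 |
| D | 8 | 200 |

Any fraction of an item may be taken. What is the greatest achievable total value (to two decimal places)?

504.09

Ratios (sorted): D 25.00, C 17.81, B 4.77, A 0.47
take D (8 @ 200); take C (16 @ 285); take 4/22 of B → 19.09. Capacity used 28/28.
Total value = 504.09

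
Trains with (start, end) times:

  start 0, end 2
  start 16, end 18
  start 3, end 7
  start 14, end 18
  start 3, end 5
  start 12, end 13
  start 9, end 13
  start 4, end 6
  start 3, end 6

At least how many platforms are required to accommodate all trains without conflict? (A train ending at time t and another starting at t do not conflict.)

4

Events (time:±→running): 0:+→1 2:-→0 3:+→1 3:+→2 3:+→3 4:+→4 … peak 4.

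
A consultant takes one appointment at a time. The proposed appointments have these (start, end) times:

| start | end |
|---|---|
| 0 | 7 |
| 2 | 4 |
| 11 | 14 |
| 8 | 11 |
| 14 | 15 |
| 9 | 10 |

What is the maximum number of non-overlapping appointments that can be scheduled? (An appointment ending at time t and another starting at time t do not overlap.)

By end time: (2,4), (0,7), (9,10), (8,11), (11,14), (14,15).
Pick (2,4); next start ≥ 4 → (9,10); next start ≥ 10 → (11,14); next start ≥ 14 → (14,15).
Selected 4 appointments.

4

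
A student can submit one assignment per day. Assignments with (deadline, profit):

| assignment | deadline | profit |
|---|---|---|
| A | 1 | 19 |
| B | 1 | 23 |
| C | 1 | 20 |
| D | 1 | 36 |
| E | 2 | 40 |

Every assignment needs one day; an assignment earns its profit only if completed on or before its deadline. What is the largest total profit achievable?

76

By profit: E(d2,40), D(d1,36), B(d1,23), C(d1,20), A(d1,19)
E→slot 2; D→slot 1; B skipped; C skipped; A skipped.
Profit = 36 + 40 = 76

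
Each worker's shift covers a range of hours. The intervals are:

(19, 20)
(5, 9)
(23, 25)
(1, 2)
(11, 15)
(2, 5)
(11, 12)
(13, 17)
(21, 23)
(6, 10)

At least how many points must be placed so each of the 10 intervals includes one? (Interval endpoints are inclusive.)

6

Process intervals by earliest right end; each time one isn't hit yet, stab at its right endpoint.
By right end: [1,2]  [2,5]  [5,9]  [6,10]  [11,12]  [11,15]  [13,17]  [19,20]  [21,23]  [23,25]
[1,2] uncovered → point at 2; [5,9] uncovered → point at 9; [11,12] uncovered → point at 12; [13,17] uncovered → point at 17; [19,20] uncovered → point at 20; [21,23] uncovered → point at 23.
Points: 2, 9, 12, 17, 20, 23 (6 total).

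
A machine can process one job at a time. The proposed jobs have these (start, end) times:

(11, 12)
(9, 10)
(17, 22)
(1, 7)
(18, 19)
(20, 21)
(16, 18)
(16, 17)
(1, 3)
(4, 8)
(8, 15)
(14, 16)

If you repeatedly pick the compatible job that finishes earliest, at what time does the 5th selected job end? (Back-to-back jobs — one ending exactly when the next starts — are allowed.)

16

By end time: (1,3), (1,7), (4,8), (9,10), (11,12), (8,15), (14,16), (16,17), (16,18), (18,19), (20,21), (17,22).
Pick (1,3); next start ≥ 3 → (4,8); next start ≥ 8 → (9,10); next start ≥ 10 → (11,12); next start ≥ 12 → (14,16); next start ≥ 16 → (16,17); next start ≥ 17 → (18,19); next start ≥ 19 → (20,21).
Selected: (1,3) (4,8) (9,10) (11,12) (14,16) (16,17) (18,19) (20,21)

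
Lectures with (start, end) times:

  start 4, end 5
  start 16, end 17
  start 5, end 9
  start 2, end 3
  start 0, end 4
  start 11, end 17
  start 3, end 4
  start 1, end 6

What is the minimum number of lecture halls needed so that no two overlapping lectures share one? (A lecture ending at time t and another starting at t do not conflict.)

3

Events (time:±→running): 0:+→1 1:+→2 2:+→3 … peak 3.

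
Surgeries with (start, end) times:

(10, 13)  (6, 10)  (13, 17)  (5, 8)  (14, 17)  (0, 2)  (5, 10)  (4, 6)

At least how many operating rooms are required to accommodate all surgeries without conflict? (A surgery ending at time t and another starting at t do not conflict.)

3

The answer is the maximum number of intervals overlapping at any instant.
Events (time:±→running): 0:+→1 2:-→0 4:+→1 5:+→2 5:+→3 … peak 3.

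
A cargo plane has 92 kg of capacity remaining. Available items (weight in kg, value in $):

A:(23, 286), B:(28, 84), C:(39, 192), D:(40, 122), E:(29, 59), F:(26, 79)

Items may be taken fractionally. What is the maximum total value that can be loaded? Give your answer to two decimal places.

Sort by value per unit weight and fill in that order.
Ratios (sorted): A 12.43, C 4.92, D 3.05, F 3.04, B 3.00, E 2.03
take A (23 @ 286); take C (39 @ 192); take 30/40 of D → 91.50. Capacity used 92/92.
Total value = 569.50

569.50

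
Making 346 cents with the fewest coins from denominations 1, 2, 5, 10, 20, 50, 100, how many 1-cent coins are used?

1

346 = 3×100 + 2×20 + 1×5 + 1×1
Count of 1: 1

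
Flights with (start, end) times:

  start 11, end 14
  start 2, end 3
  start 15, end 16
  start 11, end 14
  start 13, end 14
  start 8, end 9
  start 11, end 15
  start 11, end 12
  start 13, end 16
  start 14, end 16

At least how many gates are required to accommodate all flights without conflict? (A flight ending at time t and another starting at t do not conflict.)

5

Events (time:±→running): 2:+→1 3:-→0 8:+→1 9:-→0 11:+→1 11:+→2 11:+→3 11:+→4 12:-→3 13:+→4 13:+→5 … peak 5.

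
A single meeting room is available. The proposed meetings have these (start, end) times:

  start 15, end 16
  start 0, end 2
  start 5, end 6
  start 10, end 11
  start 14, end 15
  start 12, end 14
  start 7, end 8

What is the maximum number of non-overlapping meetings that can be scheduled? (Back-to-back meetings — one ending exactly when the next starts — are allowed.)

By end time: (0,2), (5,6), (7,8), (10,11), (12,14), (14,15), (15,16).
Pick (0,2); next start ≥ 2 → (5,6); next start ≥ 6 → (7,8); next start ≥ 8 → (10,11); next start ≥ 11 → (12,14); next start ≥ 14 → (14,15); next start ≥ 15 → (15,16).
Selected 7 meetings.

7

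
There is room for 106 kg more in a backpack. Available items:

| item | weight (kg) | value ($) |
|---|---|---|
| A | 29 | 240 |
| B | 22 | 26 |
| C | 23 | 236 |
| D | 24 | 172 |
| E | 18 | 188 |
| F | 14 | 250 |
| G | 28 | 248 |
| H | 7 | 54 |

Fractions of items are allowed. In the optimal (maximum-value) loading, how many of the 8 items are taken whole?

4

Ratios (sorted): F 17.86, E 10.44, C 10.26, G 8.86, A 8.28, H 7.71, D 7.17, B 1.18
take F (14 @ 250); take E (18 @ 188); take C (23 @ 236); take G (28 @ 248); take 23/29 of A → 190.34. Capacity used 106/106.
4 item(s) taken whole; one partial (take 23/29 of A).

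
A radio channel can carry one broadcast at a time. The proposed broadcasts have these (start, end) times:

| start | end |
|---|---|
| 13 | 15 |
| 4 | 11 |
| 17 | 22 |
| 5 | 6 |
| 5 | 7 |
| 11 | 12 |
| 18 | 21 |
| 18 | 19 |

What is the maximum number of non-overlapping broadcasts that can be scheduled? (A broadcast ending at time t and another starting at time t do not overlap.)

4

Sorted by end: (5,6)  (5,7)  (4,11)  (11,12)  (13,15)  (18,19)  (18,21)  (17,22)
take (5,6); skip (5,7); skip (4,11); take (11,12); take (13,15); take (18,19).
Selected 4 broadcasts.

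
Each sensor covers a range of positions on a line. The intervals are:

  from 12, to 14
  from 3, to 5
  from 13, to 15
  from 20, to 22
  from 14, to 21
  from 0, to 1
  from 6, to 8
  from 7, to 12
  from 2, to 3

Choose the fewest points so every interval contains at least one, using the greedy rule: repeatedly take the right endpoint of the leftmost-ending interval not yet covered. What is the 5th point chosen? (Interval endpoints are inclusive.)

22

Sort by right endpoint; whenever an interval is uncovered, place a point at its right end.
Sorted: [0,1] [2,3] [3,5] [6,8] [7,12] [12,14] [13,15] [14,21] [20,22]
{[0,1]} hit by 1; {[2,3],[3,5]} hit by 3; {[6,8],[7,12]} hit by 8; {[12,14],[13,15],[14,21]} hit by 14; {[20,22]} hit by 22.
Points: 1, 3, 8, 14, 22 (5 total).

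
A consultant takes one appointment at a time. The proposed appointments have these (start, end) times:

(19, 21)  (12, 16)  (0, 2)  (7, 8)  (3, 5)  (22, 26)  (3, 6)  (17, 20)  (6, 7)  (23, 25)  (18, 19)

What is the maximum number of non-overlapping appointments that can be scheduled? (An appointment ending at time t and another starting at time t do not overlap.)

Sorted by end: (0,2)  (3,5)  (3,6)  (6,7)  (7,8)  (12,16)  (18,19)  (17,20)  (19,21)  (23,25)  (22,26)
take (0,2); take (3,5); take (6,7); take (7,8); take (12,16); take (18,19); take (19,21); take (23,25).
Selected 8 appointments.

8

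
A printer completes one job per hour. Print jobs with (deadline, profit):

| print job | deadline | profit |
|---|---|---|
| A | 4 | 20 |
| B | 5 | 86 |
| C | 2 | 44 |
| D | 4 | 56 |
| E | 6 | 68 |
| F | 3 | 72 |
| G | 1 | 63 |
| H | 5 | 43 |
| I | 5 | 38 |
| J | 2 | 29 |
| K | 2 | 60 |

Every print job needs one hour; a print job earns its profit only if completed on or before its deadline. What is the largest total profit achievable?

Sort by profit descending; place each in the latest free slot ≤ its deadline.
Profit order: B=86 F=72 E=68 G=63 K=60 D=56 C=44 H=43 I=38 J=29 A=20
Assign: B→slot 5, F→slot 3, E→slot 6, G→slot 1, K→slot 2, D→slot 4, C skipped, H skipped, I skipped, J skipped, A skipped.
Slots: [1:G] [2:K] [3:F] [4:D] [5:B] [6:E]
Profit = 63 + 60 + 72 + 56 + 86 + 68 = 405

405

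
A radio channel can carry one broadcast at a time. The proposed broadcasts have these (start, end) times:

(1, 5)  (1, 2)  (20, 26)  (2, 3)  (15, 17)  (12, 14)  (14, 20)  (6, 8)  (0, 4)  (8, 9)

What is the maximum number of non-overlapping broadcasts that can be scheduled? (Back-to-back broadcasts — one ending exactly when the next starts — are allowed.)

Sort by end time and greedily take each interval whose start is ≥ the last chosen end.
By end time: (1,2), (2,3), (0,4), (1,5), (6,8), (8,9), (12,14), (15,17), (14,20), (20,26).
Pick (1,2); next start ≥ 2 → (2,3); next start ≥ 3 → (6,8); next start ≥ 8 → (8,9); next start ≥ 9 → (12,14); next start ≥ 14 → (15,17); next start ≥ 17 → (20,26).
Selected 7 broadcasts.

7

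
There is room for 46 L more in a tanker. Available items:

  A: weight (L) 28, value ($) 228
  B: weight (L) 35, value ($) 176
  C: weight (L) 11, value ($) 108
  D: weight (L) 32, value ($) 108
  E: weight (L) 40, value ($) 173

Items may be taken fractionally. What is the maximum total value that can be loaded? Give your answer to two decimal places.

Greedy by value/weight ratio, highest first.
Ratios (sorted): C 9.82, A 8.14, B 5.03, E 4.33, D 3.38
take C (11 @ 108); take A (28 @ 228); take 7/35 of B → 35.20. Capacity used 46/46.
Total value = 371.20

371.20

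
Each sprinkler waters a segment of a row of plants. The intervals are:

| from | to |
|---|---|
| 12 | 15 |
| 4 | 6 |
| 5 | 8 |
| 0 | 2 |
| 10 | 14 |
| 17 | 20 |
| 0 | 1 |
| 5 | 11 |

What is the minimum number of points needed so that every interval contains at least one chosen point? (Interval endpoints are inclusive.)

4

Sort by right endpoint; whenever an interval is uncovered, place a point at its right end.
By right end: [0,1]  [0,2]  [4,6]  [5,8]  [5,11]  [10,14]  [12,15]  [17,20]
[0,1] uncovered → point at 1; [4,6] uncovered → point at 6; [10,14] uncovered → point at 14; [17,20] uncovered → point at 20.
Points: 1, 6, 14, 20 (4 total).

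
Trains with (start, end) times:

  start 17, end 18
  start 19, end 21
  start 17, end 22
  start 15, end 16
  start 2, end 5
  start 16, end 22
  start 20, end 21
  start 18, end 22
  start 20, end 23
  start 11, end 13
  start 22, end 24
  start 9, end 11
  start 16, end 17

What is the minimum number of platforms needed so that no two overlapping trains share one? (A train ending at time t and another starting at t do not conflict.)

6

The answer is the maximum number of intervals overlapping at any instant.
Events (time:±→running): 2:+→1 5:-→0 9:+→1 11:-→0 11:+→1 13:-→0 15:+→1 16:-→0 16:+→1 16:+→2 17:-→1 17:+→2 17:+→3 18:-→2 18:+→3 19:+→4 20:+→5 20:+→6 … peak 6.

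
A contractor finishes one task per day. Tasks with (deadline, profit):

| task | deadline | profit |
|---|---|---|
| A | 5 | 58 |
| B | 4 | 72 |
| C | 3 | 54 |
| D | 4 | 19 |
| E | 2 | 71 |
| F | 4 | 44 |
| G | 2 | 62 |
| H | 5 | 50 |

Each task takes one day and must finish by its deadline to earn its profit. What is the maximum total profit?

Sort by profit descending; place each in the latest free slot ≤ its deadline.
By profit: B(d4,72), E(d2,71), G(d2,62), A(d5,58), C(d3,54), H(d5,50), F(d4,44), D(d4,19)
B→slot 4; E→slot 2; G→slot 1; A→slot 5; C→slot 3; H skipped; F skipped; D skipped.
Profit = 62 + 71 + 54 + 72 + 58 = 317

317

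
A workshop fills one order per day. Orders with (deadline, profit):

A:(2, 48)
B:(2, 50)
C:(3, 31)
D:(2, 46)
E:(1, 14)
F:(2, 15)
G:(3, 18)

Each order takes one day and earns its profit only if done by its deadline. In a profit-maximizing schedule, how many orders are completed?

Sort by profit descending; place each in the latest free slot ≤ its deadline.
By profit: B(d2,50), A(d2,48), D(d2,46), C(d3,31), G(d3,18), F(d2,15), E(d1,14)
B→slot 2; A→slot 1; D skipped; C→slot 3; G skipped; F skipped; E skipped.
3 of 7 scheduled.

3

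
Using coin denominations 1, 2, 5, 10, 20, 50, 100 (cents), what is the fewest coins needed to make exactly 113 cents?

4

113 − 1×100→13 − 1×10→3 − 1×2→1 − 1×1→0
Total coins = 1 + 1 + 1 + 1 = 4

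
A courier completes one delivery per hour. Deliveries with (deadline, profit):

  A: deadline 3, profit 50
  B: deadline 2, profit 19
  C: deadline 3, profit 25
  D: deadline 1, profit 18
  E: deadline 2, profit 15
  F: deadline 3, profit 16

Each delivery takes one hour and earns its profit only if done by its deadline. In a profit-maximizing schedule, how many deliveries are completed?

Take jobs in profit order; each goes to the latest open slot no later than its deadline.
Profit order: A=50 C=25 B=19 D=18 F=16 E=15
Assign: A→slot 3, C→slot 2, B→slot 1, D skipped, F skipped, E skipped.
Slots: [1:B] [2:C] [3:A]
3 of 6 scheduled.

3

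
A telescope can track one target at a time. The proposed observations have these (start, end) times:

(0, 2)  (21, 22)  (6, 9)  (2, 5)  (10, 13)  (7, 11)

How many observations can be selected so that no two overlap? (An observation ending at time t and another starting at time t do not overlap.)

5

Greedy by earliest finish: after sorting by end time, pick each interval compatible with the last pick.
Sorted by end: (0,2)  (2,5)  (6,9)  (7,11)  (10,13)  (21,22)
take (0,2); take (2,5); take (6,9); take (10,13); take (21,22).
Selected 5 observations.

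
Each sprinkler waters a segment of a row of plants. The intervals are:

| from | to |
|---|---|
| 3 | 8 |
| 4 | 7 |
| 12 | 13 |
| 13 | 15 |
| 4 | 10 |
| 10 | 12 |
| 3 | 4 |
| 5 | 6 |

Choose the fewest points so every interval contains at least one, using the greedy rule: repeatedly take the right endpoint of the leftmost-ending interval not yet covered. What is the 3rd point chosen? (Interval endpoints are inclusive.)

Sort by right endpoint; whenever an interval is uncovered, place a point at its right end.
Sorted: [3,4] [5,6] [4,7] [3,8] [4,10] [10,12] [12,13] [13,15]
{[3,4]} hit by 4; {[5,6],[4,7],[3,8],[4,10]} hit by 6; {[10,12],[12,13]} hit by 12; {[13,15]} hit by 15.
Points: 4, 6, 12, 15 (4 total).

12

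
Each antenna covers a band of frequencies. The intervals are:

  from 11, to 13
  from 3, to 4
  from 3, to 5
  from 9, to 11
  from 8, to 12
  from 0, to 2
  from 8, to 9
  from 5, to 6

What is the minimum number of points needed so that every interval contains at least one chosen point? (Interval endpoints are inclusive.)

Sort by right endpoint; whenever an interval is uncovered, place a point at its right end.
Sorted: [0,2] [3,4] [3,5] [5,6] [8,9] [9,11] [8,12] [11,13]
{[0,2]} hit by 2; {[3,4],[3,5]} hit by 4; {[5,6]} hit by 6; {[8,9],[9,11],[8,12]} hit by 9; {[11,13]} hit by 13.
Points: 2, 4, 6, 9, 13 (5 total).

5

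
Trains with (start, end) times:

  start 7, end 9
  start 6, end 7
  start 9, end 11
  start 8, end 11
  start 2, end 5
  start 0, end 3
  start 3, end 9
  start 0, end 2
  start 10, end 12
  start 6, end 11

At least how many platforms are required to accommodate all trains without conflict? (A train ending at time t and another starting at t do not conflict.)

Count concurrent intervals with a sweep; the peak is the room count.
Events (time:±→running): 0:+→1 0:+→2 2:-→1 2:+→2 3:-→1 3:+→2 5:-→1 6:+→2 6:+→3 7:-→2 7:+→3 8:+→4 … peak 4.

4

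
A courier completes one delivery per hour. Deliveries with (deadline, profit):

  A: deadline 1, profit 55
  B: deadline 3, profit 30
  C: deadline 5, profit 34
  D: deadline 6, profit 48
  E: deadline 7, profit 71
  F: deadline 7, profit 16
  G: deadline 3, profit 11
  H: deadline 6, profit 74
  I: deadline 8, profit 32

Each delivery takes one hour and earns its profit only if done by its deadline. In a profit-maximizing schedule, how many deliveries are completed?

Profit order: H=74 E=71 A=55 D=48 C=34 I=32 B=30 F=16 G=11
Assign: H→slot 6, E→slot 7, A→slot 1, D→slot 5, C→slot 4, I→slot 8, B→slot 3, F→slot 2, G skipped.
Slots: [1:A] [2:F] [3:B] [4:C] [5:D] [6:H] [7:E] [8:I]
8 of 9 scheduled.

8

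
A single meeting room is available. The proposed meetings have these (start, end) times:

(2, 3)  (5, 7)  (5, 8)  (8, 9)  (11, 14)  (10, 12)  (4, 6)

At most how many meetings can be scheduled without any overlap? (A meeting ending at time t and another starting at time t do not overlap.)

Sorted by end: (2,3)  (4,6)  (5,7)  (5,8)  (8,9)  (10,12)  (11,14)
take (2,3); take (4,6); skip (5,7); take (8,9); take (10,12); skip (11,14).
Selected 4 meetings.

4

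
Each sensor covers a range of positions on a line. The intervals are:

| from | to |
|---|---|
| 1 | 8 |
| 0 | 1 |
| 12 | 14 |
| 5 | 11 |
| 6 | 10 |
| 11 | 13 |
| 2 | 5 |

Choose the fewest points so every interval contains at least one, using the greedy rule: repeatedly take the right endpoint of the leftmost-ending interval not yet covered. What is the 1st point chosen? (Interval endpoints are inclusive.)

1

Sort by right endpoint; whenever an interval is uncovered, place a point at its right end.
Sorted: [0,1] [2,5] [1,8] [6,10] [5,11] [11,13] [12,14]
{[0,1]} hit by 1; {[2,5],[1,8]} hit by 5; {[6,10],[5,11]} hit by 10; {[11,13],[12,14]} hit by 13.
Points: 1, 5, 10, 13 (4 total).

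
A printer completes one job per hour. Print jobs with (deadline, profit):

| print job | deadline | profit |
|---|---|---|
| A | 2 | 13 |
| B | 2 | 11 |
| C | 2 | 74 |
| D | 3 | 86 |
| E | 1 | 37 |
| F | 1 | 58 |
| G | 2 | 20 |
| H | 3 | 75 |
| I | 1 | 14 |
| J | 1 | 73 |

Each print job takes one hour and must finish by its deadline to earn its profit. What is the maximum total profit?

235

Take jobs in profit order; each goes to the latest open slot no later than its deadline.
By profit: D(d3,86), H(d3,75), C(d2,74), J(d1,73), F(d1,58), E(d1,37), G(d2,20), I(d1,14), A(d2,13), B(d2,11)
D→slot 3; H→slot 2; C→slot 1; J skipped; F skipped; E skipped; G skipped; I skipped; A skipped; B skipped.
Profit = 74 + 75 + 86 = 235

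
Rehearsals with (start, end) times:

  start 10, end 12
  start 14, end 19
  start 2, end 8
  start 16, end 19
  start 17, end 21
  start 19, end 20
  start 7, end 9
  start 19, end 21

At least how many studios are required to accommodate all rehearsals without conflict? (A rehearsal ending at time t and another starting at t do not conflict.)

3

The answer is the maximum number of intervals overlapping at any instant.
Events (time:±→running): 2:+→1 7:+→2 8:-→1 9:-→0 10:+→1 12:-→0 14:+→1 16:+→2 17:+→3 … peak 3.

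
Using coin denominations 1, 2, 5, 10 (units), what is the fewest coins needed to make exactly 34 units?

5

Greedy: take as many of the largest coin as possible, then repeat with the remainder.
34 = 3×10 + 2×2
Total coins = 3 + 2 = 5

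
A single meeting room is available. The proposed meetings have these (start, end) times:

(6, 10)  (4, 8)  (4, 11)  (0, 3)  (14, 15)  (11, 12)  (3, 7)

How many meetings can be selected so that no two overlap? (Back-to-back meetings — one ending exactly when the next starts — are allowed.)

Sorted by end: (0,3)  (3,7)  (4,8)  (6,10)  (4,11)  (11,12)  (14,15)
take (0,3); take (3,7); skip (4,8); skip (6,10); take (11,12); take (14,15).
Selected 4 meetings.

4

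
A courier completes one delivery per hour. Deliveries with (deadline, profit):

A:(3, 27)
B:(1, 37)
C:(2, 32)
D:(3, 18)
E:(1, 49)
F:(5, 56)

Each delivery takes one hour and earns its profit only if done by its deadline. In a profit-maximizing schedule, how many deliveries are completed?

By profit: F(d5,56), E(d1,49), B(d1,37), C(d2,32), A(d3,27), D(d3,18)
F→slot 5; E→slot 1; B skipped; C→slot 2; A→slot 3; D skipped.
4 of 6 scheduled.

4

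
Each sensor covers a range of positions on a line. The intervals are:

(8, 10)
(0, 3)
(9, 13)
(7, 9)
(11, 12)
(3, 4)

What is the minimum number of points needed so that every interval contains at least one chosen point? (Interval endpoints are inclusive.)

3

Process intervals by earliest right end; each time one isn't hit yet, stab at its right endpoint.
Sorted: [0,3] [3,4] [7,9] [8,10] [11,12] [9,13]
{[0,3],[3,4]} hit by 3; {[7,9],[8,10]} hit by 9; {[11,12],[9,13]} hit by 12.
Points: 3, 9, 12 (3 total).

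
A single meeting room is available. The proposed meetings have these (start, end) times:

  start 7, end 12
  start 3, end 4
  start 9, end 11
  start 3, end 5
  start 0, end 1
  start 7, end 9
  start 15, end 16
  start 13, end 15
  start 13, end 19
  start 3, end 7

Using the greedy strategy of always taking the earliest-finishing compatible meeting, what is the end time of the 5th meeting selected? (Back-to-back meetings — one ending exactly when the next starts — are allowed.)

By end time: (0,1), (3,4), (3,5), (3,7), (7,9), (9,11), (7,12), (13,15), (15,16), (13,19).
Pick (0,1); next start ≥ 1 → (3,4); next start ≥ 4 → (7,9); next start ≥ 9 → (9,11); next start ≥ 11 → (13,15); next start ≥ 15 → (15,16).
Selected: (0,1) (3,4) (7,9) (9,11) (13,15) (15,16)

15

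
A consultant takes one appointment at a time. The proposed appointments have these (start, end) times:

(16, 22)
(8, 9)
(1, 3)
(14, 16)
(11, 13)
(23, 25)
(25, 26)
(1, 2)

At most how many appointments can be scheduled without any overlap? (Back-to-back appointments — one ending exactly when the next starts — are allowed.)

7

By end time: (1,2), (1,3), (8,9), (11,13), (14,16), (16,22), (23,25), (25,26).
Pick (1,2); next start ≥ 2 → (8,9); next start ≥ 9 → (11,13); next start ≥ 13 → (14,16); next start ≥ 16 → (16,22); next start ≥ 22 → (23,25); next start ≥ 25 → (25,26).
Selected 7 appointments.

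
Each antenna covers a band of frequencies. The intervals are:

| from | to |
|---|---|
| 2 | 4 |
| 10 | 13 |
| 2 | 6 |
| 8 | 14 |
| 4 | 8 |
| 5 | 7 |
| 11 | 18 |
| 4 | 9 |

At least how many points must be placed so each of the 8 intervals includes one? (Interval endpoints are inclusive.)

Process intervals by earliest right end; each time one isn't hit yet, stab at its right endpoint.
Sorted: [2,4] [2,6] [5,7] [4,8] [4,9] [10,13] [8,14] [11,18]
{[2,4],[2,6]} hit by 4; {[5,7],[4,8],[4,9]} hit by 7; {[10,13],[8,14],[11,18]} hit by 13.
Points: 4, 7, 13 (3 total).

3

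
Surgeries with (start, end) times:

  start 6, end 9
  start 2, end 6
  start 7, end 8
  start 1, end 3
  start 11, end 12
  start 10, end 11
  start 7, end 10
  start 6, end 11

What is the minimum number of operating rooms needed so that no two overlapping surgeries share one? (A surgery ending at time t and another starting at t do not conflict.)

Count concurrent intervals with a sweep; the peak is the room count.
starts: [1, 2, 6, 6, 7, 7, 10, 11]
ends:   [3, 6, 8, 9, 10, 11, 11, 12]
s1→1 s2→2 e3→1 e6→0 s6→1 s6→2 s7→3 s7→4  — peak 4.

4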